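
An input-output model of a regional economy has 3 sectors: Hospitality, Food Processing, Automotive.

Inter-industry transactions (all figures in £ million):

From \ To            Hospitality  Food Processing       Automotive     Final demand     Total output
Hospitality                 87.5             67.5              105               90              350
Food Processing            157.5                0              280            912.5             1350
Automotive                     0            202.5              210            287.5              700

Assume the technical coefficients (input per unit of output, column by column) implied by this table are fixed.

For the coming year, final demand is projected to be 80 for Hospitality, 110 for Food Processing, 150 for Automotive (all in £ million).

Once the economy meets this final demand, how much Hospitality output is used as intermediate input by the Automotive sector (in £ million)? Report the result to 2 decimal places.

Technical coefficients a_ij = z_ij / X_j:
  a_11 = 87.5/350 = 0.25, a_21 = 157.5/350 = 0.45, a_31 = 0/350 = 0.00
  a_12 = 67.5/1350 = 0.05, a_22 = 0/1350 = 0.00, a_32 = 202.5/1350 = 0.15
  a_13 = 105/700 = 0.15, a_23 = 280/700 = 0.40, a_33 = 210/700 = 0.30
I − A =
  [   0.75    -0.05    -0.15]
  [  -0.45     1.00    -0.40]
  [   0.00    -0.15     0.70]
Cofactors of I−A, C_ij = (−1)^(i+j)·(minor ij) (rows/columns in the sector order above):
  C_11 = (1.00)(0.70) − (-0.40)(-0.15) = 0.6400
  C_12 = −[(-0.45)(0.70) − (-0.40)(0.00)] = 0.3150
  C_13 = (-0.45)(-0.15) − (1.00)(0.00) = 0.0675
  C_21 = −[(-0.05)(0.70) − (-0.15)(-0.15)] = 0.0575
  C_22 = (0.75)(0.70) − (-0.15)(0.00) = 0.5250
  C_23 = −[(0.75)(-0.15) − (-0.05)(0.00)] = 0.1125
  C_31 = (-0.05)(-0.40) − (-0.15)(1.00) = 0.1700
  C_32 = −[(0.75)(-0.40) − (-0.15)(-0.45)] = 0.3675
  C_33 = (0.75)(1.00) − (-0.05)(-0.45) = 0.7275
det(I−A) = Σ_j (I−A)_1j·C_1j = (0.75)(0.6400) + (-0.05)(0.3150) + (-0.15)(0.0675) = 0.454125
adj(I−A) = Cᵀ =
  [ 0.6400   0.0575   0.1700]
  [ 0.3150   0.5250   0.3675]
  [ 0.0675   0.1125   0.7275]
(I − A)⁻¹ = adj(I−A) / det(I−A) ≈
  [   1.4093     0.1266     0.3743]
  [   0.6936     1.1561     0.8092]
  [   0.1486     0.2477     1.6020]
First solve x = (I − A)⁻¹ d = adj(I−A)·d / det(I−A); in particular x_3 = (0.0675·80 + 0.1125·110 + 0.7275·150) / 0.454125 = 126.90 / 0.454125 ≈ 279.4385.
Intermediate flow from 1 to 3: z_13 = a_13 · x_3 = 0.15 × 126.90 / 0.454125 = 19.035 / 0.454125 ≈ 41.92.

z_13 = 41.92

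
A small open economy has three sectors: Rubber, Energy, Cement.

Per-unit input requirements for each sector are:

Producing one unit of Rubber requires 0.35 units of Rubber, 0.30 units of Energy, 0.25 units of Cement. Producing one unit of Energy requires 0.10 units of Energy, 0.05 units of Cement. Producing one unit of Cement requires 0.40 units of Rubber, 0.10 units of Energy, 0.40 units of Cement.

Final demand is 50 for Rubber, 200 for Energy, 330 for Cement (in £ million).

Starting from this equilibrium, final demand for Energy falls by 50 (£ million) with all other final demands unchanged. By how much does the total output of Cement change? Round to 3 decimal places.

Δx_3 = -6.455

I − A =
  [   0.65     0.00    -0.40]
  [  -0.30     0.90    -0.10]
  [  -0.25    -0.05     0.60]
Cofactors of I−A, C_ij = (−1)^(i+j)·(minor ij) (rows/columns in the sector order above):
  C_11 = (0.90)(0.60) − (-0.10)(-0.05) = 0.5350
  C_12 = −[(-0.30)(0.60) − (-0.10)(-0.25)] = 0.2050
  C_13 = (-0.30)(-0.05) − (0.90)(-0.25) = 0.2400
  C_21 = −[(0.00)(0.60) − (-0.40)(-0.05)] = 0.0200
  C_22 = (0.65)(0.60) − (-0.40)(-0.25) = 0.2900
  C_23 = −[(0.65)(-0.05) − (0.00)(-0.25)] = 0.0325
  C_31 = (0.00)(-0.10) − (-0.40)(0.90) = 0.3600
  C_32 = −[(0.65)(-0.10) − (-0.40)(-0.30)] = 0.1850
  C_33 = (0.65)(0.90) − (0.00)(-0.30) = 0.5850
det(I−A) = Σ_j (I−A)_1j·C_1j = (0.65)(0.5350) + (0.00)(0.2050) + (-0.40)(0.2400) = 0.25175
adj(I−A) = Cᵀ =
  [ 0.5350   0.0200   0.3600]
  [ 0.2050   0.2900   0.1850]
  [ 0.2400   0.0325   0.5850]
(I − A)⁻¹ = adj(I−A) / det(I−A) ≈
  [   2.1251     0.0794     1.4300]
  [   0.8143     1.1519     0.7349]
  [   0.9533     0.1291     2.3237]
Δx = (I − A)⁻¹ Δd with Δd having -50 in the Energy component and 0 elsewhere.
So Δx_3 = L_32 · (-50), where L_32 = adj(I−A)_32 / det(I−A) = 0.0325 / 0.25175.
Δx_3 = 0.0325 × (-50) / 0.25175 = -1.625 / 0.25175 ≈ -6.455.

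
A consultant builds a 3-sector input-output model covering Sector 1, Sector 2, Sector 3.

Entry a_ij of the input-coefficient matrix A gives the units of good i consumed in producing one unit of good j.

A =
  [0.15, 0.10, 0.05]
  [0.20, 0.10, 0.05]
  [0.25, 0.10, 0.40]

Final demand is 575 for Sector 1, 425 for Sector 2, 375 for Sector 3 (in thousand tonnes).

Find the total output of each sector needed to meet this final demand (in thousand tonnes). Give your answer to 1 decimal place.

I − A =
  [   0.85    -0.10    -0.05]
  [  -0.20     0.90    -0.05]
  [  -0.25    -0.10     0.60]
Cofactors of I−A, C_ij = (−1)^(i+j)·(minor ij) (rows/columns in the sector order above):
  C_11 = (0.90)(0.60) − (-0.05)(-0.10) = 0.5350
  C_12 = −[(-0.20)(0.60) − (-0.05)(-0.25)] = 0.1325
  C_13 = (-0.20)(-0.10) − (0.90)(-0.25) = 0.2450
  C_21 = −[(-0.10)(0.60) − (-0.05)(-0.10)] = 0.0650
  C_22 = (0.85)(0.60) − (-0.05)(-0.25) = 0.4975
  C_23 = −[(0.85)(-0.10) − (-0.10)(-0.25)] = 0.1100
  C_31 = (-0.10)(-0.05) − (-0.05)(0.90) = 0.0500
  C_32 = −[(0.85)(-0.05) − (-0.05)(-0.20)] = 0.0525
  C_33 = (0.85)(0.90) − (-0.10)(-0.20) = 0.7450
det(I−A) = Σ_j (I−A)_1j·C_1j = (0.85)(0.5350) + (-0.10)(0.1325) + (-0.05)(0.2450) = 0.42925
adj(I−A) = Cᵀ =
  [ 0.5350   0.0650   0.0500]
  [ 0.1325   0.4975   0.0525]
  [ 0.2450   0.1100   0.7450]
(I − A)⁻¹ = adj(I−A) / det(I−A) ≈
  [   1.2464     0.1514     0.1165]
  [   0.3087     1.1590     0.1223]
  [   0.5708     0.2563     1.7356]
x = (I − A)⁻¹ d = adj(I−A)·d / det(I−A), with det(I−A) = 0.42925:
  x_1 = (0.5350·575 + 0.0650·425 + 0.0500·375) / 0.42925 = 354.00 / 0.42925 ≈ 824.7
  x_2 = (0.1325·575 + 0.4975·425 + 0.0525·375) / 0.42925 = 307.3125 / 0.42925 ≈ 715.9
  x_3 = (0.2450·575 + 0.1100·425 + 0.7450·375) / 0.42925 = 467.00 / 0.42925 ≈ 1087.9

x_1 = 824.7, x_2 = 715.9, x_3 = 1087.9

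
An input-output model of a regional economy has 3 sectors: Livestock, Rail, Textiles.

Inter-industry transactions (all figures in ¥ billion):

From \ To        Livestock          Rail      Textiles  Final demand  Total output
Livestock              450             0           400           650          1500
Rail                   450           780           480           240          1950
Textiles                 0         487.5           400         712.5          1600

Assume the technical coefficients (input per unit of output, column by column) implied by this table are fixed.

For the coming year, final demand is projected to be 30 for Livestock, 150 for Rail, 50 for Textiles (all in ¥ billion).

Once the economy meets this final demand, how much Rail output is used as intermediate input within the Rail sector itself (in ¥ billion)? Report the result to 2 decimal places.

z_RR = 163.69

Technical coefficients a_ij = z_ij / X_j:
  a_LL = 450/1500 = 0.30, a_RL = 450/1500 = 0.30, a_TL = 0/1500 = 0.00
  a_LR = 0/1950 = 0.00, a_RR = 780/1950 = 0.40, a_TR = 487.5/1950 = 0.25
  a_LT = 400/1600 = 0.25, a_RT = 480/1600 = 0.30, a_TT = 400/1600 = 0.25
I − A =
  [   0.70     0.00    -0.25]
  [  -0.30     0.60    -0.30]
  [   0.00    -0.25     0.75]
Cofactors of I−A, C_ij = (−1)^(i+j)·(minor ij) (rows/columns in the sector order above):
  C_11 = (0.60)(0.75) − (-0.30)(-0.25) = 0.3750
  C_12 = −[(-0.30)(0.75) − (-0.30)(0.00)] = 0.2250
  C_13 = (-0.30)(-0.25) − (0.60)(0.00) = 0.0750
  C_21 = −[(0.00)(0.75) − (-0.25)(-0.25)] = 0.0625
  C_22 = (0.70)(0.75) − (-0.25)(0.00) = 0.5250
  C_23 = −[(0.70)(-0.25) − (0.00)(0.00)] = 0.1750
  C_31 = (0.00)(-0.30) − (-0.25)(0.60) = 0.1500
  C_32 = −[(0.70)(-0.30) − (-0.25)(-0.30)] = 0.2850
  C_33 = (0.70)(0.60) − (0.00)(-0.30) = 0.4200
det(I−A) = Σ_j (I−A)_1j·C_1j = (0.70)(0.3750) + (0.00)(0.2250) + (-0.25)(0.0750) = 0.24375
adj(I−A) = Cᵀ =
  [ 0.3750   0.0625   0.1500]
  [ 0.2250   0.5250   0.2850]
  [ 0.0750   0.1750   0.4200]
(I − A)⁻¹ = adj(I−A) / det(I−A) ≈
  [   1.5385     0.2564     0.6154]
  [   0.9231     2.1538     1.1692]
  [   0.3077     0.7179     1.7231]
First solve x = (I − A)⁻¹ d = adj(I−A)·d / det(I−A); in particular x_R = (0.2250·30 + 0.5250·150 + 0.2850·50) / 0.24375 = 99.75 / 0.24375 ≈ 409.2308.
Intermediate flow from R to R: z_RR = a_RR · x_R = 0.40 × 99.75 / 0.24375 = 39.90 / 0.24375 ≈ 163.69.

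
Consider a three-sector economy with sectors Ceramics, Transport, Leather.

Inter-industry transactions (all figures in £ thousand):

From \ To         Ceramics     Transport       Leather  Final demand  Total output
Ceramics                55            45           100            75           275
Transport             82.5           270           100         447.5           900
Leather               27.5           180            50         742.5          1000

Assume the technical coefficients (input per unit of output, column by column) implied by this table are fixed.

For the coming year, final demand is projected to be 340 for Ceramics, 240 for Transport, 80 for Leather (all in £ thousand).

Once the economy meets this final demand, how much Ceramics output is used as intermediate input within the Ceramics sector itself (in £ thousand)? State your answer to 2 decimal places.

Technical coefficients a_ij = z_ij / X_j:
  a_CC = 55/275 = 0.20, a_TC = 82.5/275 = 0.30, a_LC = 27.5/275 = 0.10
  a_CT = 45/900 = 0.05, a_TT = 270/900 = 0.30, a_LT = 180/900 = 0.20
  a_CL = 100/1000 = 0.10, a_TL = 100/1000 = 0.10, a_LL = 50/1000 = 0.05
I − A =
  [   0.80    -0.05    -0.10]
  [  -0.30     0.70    -0.10]
  [  -0.10    -0.20     0.95]
Cofactors of I−A, C_ij = (−1)^(i+j)·(minor ij) (rows/columns in the sector order above):
  C_11 = (0.70)(0.95) − (-0.10)(-0.20) = 0.6450
  C_12 = −[(-0.30)(0.95) − (-0.10)(-0.10)] = 0.2950
  C_13 = (-0.30)(-0.20) − (0.70)(-0.10) = 0.1300
  C_21 = −[(-0.05)(0.95) − (-0.10)(-0.20)] = 0.0675
  C_22 = (0.80)(0.95) − (-0.10)(-0.10) = 0.7500
  C_23 = −[(0.80)(-0.20) − (-0.05)(-0.10)] = 0.1650
  C_31 = (-0.05)(-0.10) − (-0.10)(0.70) = 0.0750
  C_32 = −[(0.80)(-0.10) − (-0.10)(-0.30)] = 0.1100
  C_33 = (0.80)(0.70) − (-0.05)(-0.30) = 0.5450
det(I−A) = Σ_j (I−A)_1j·C_1j = (0.80)(0.6450) + (-0.05)(0.2950) + (-0.10)(0.1300) = 0.48825
adj(I−A) = Cᵀ =
  [ 0.6450   0.0675   0.0750]
  [ 0.2950   0.7500   0.1100]
  [ 0.1300   0.1650   0.5450]
(I − A)⁻¹ = adj(I−A) / det(I−A) ≈
  [   1.3210     0.1382     0.1536]
  [   0.6042     1.5361     0.2253]
  [   0.2663     0.3379     1.1162]
First solve x = (I − A)⁻¹ d = adj(I−A)·d / det(I−A); in particular x_C = (0.6450·340 + 0.0675·240 + 0.0750·80) / 0.48825 = 241.50 / 0.48825 ≈ 494.6237.
Intermediate flow from C to C: z_CC = a_CC · x_C = 0.20 × 241.50 / 0.48825 = 48.30 / 0.48825 ≈ 98.92.

z_CC = 98.92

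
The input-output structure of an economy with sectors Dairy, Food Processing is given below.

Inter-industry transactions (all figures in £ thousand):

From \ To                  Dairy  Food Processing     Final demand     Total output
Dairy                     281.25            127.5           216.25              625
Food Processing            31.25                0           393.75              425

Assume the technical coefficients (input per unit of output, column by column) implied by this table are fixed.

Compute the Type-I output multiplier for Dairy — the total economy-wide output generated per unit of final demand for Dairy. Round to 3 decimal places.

Technical coefficients a_ij = z_ij / X_j:
  a_11 = 281.25/625 = 0.45, a_21 = 31.25/625 = 0.05
  a_12 = 127.5/425 = 0.30, a_22 = 0/425 = 0.00
I − A =
  [   0.55    -0.30]
  [  -0.05     1.00]
det(I−A) = (0.55)(1.00) − (-0.30)(-0.05) = 0.5350
adj(I−A) = [[1.00, 0.30], [0.05, 0.55]]
(I − A)⁻¹ = adj(I−A) / det(I−A) ≈
  [   1.8692     0.5607]
  [   0.0935     1.0280]
The output multiplier for sector j is the column-j sum of the Leontief inverse (I − A)⁻¹ = adj(I−A) / det(I−A).
Column 1 of adj(I−A): (1.00, 0.05); det(I−A) = 0.5350.
m_1 = (1.00 + 0.05) / 0.5350 = 1.05 / 0.5350 ≈ 1.963.

m_1 = 1.963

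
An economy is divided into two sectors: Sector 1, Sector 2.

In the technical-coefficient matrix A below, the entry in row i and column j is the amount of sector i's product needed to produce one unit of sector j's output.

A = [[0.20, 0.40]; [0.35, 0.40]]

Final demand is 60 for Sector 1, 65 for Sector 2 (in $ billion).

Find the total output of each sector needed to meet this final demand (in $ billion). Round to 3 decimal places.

x_1 = 182.353, x_2 = 214.706

I − A =
  [   0.80    -0.40]
  [  -0.35     0.60]
det(I−A) = (0.80)(0.60) − (-0.40)(-0.35) = 0.3400
adj(I−A) = [[0.60, 0.40], [0.35, 0.80]]
(I − A)⁻¹ = adj(I−A) / det(I−A) ≈
  [   1.7647     1.1765]
  [   1.0294     2.3529]
x = (I − A)⁻¹ d = adj(I−A)·d / det(I−A), with det(I−A) = 0.3400:
  x_1 = (0.60·60 + 0.40·65) / 0.3400 = 62.00 / 0.3400 ≈ 182.353
  x_2 = (0.35·60 + 0.80·65) / 0.3400 = 73.00 / 0.3400 ≈ 214.706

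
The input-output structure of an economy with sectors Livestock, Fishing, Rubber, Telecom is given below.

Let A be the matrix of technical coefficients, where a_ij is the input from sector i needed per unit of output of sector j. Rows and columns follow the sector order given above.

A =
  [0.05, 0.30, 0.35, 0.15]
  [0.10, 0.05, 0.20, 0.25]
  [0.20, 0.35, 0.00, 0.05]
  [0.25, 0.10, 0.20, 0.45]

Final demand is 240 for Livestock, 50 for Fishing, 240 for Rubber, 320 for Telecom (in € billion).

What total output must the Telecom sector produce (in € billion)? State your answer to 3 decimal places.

I − A =
  [   0.95    -0.30    -0.35    -0.15]
  [  -0.10     0.95    -0.20    -0.25]
  [  -0.20    -0.35     1.00    -0.05]
  [  -0.25    -0.10    -0.20     0.55]
Compute the cofactors C_ij = (−1)^(i+j)·(3×3 minor ij) of I−A; the adjugate is their transpose:
adj(I−A) = Cᵀ =
  [ 0.431000   0.256625   0.253625   0.257250]
  [ 0.151000   0.426625   0.188625   0.252250]
  [ 0.153000   0.214250   0.400250   0.175500]
  [ 0.279000   0.272125   0.295125   0.715250]
det(I−A) = Σ_j (I−A)_1j·C_1j = (0.95)(0.431000) + (-0.30)(0.151000) + (-0.35)(0.153000) + (-0.15)(0.279000) = 0.26875
(I − A)⁻¹ = adj(I−A) / det(I−A) ≈
  [   1.6037     0.9549     0.9437     0.9572]
  [   0.5619     1.5874     0.7019     0.9386]
  [   0.5693     0.7972     1.4893     0.6530]
  [   1.0381     1.0126     1.0981     2.6614]
x = (I − A)⁻¹ d = adj(I−A)·d / det(I−A), with det(I−A) = 0.26875:
  x_L = (0.431000·240 + 0.256625·50 + 0.253625·240 + 0.257250·320) / 0.26875 = 259.46125 / 0.26875 ≈ 965.437
  x_F = (0.151000·240 + 0.426625·50 + 0.188625·240 + 0.252250·320) / 0.26875 = 183.56125 / 0.26875 ≈ 683.019
  x_R = (0.153000·240 + 0.214250·50 + 0.400250·240 + 0.175500·320) / 0.26875 = 199.6525 / 0.26875 ≈ 742.893
  x_T = (0.279000·240 + 0.272125·50 + 0.295125·240 + 0.715250·320) / 0.26875 = 380.27625 / 0.26875 ≈ 1414.981

x_T = 1414.981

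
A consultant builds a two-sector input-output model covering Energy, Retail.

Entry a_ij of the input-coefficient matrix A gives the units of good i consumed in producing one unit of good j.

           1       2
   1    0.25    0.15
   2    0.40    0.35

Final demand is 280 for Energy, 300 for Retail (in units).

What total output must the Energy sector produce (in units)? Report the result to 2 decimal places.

x_1 = 530.99

I − A =
  [   0.75    -0.15]
  [  -0.40     0.65]
det(I−A) = (0.75)(0.65) − (-0.15)(-0.40) = 0.4275
adj(I−A) = [[0.65, 0.15], [0.40, 0.75]]
(I − A)⁻¹ = adj(I−A) / det(I−A) ≈
  [   1.5205     0.3509]
  [   0.9357     1.7544]
x = (I − A)⁻¹ d = adj(I−A)·d / det(I−A), with det(I−A) = 0.4275:
  x_1 = (0.65·280 + 0.15·300) / 0.4275 = 227.00 / 0.4275 ≈ 530.99
  x_2 = (0.40·280 + 0.75·300) / 0.4275 = 337.00 / 0.4275 ≈ 788.30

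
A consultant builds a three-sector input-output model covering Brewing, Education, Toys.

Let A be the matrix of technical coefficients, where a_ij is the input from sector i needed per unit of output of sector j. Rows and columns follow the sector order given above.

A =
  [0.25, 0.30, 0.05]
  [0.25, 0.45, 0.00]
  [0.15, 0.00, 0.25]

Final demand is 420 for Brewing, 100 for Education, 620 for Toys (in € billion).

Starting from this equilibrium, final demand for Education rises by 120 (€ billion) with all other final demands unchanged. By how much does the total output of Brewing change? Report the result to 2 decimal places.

I − A =
  [   0.75    -0.30    -0.05]
  [  -0.25     0.55     0.00]
  [  -0.15     0.00     0.75]
Cofactors of I−A, C_ij = (−1)^(i+j)·(minor ij) (rows/columns in the sector order above):
  C_11 = (0.55)(0.75) − (0.00)(0.00) = 0.4125
  C_12 = −[(-0.25)(0.75) − (0.00)(-0.15)] = 0.1875
  C_13 = (-0.25)(0.00) − (0.55)(-0.15) = 0.0825
  C_21 = −[(-0.30)(0.75) − (-0.05)(0.00)] = 0.2250
  C_22 = (0.75)(0.75) − (-0.05)(-0.15) = 0.5550
  C_23 = −[(0.75)(0.00) − (-0.30)(-0.15)] = 0.0450
  C_31 = (-0.30)(0.00) − (-0.05)(0.55) = 0.0275
  C_32 = −[(0.75)(0.00) − (-0.05)(-0.25)] = 0.0125
  C_33 = (0.75)(0.55) − (-0.30)(-0.25) = 0.3375
det(I−A) = Σ_j (I−A)_1j·C_1j = (0.75)(0.4125) + (-0.30)(0.1875) + (-0.05)(0.0825) = 0.2490
adj(I−A) = Cᵀ =
  [ 0.4125   0.2250   0.0275]
  [ 0.1875   0.5550   0.0125]
  [ 0.0825   0.0450   0.3375]
(I − A)⁻¹ = adj(I−A) / det(I−A) ≈
  [   1.6566     0.9036     0.1104]
  [   0.7530     2.2289     0.0502]
  [   0.3313     0.1807     1.3554]
Δx = (I − A)⁻¹ Δd with Δd having +120 in the Education component and 0 elsewhere.
So Δx_1 = L_12 · (+120), where L_12 = adj(I−A)_12 / det(I−A) = 0.2250 / 0.2490.
Δx_1 = 0.2250 × (+120) / 0.2490 = 27.00 / 0.2490 ≈ 108.43.

Δx_1 = 108.43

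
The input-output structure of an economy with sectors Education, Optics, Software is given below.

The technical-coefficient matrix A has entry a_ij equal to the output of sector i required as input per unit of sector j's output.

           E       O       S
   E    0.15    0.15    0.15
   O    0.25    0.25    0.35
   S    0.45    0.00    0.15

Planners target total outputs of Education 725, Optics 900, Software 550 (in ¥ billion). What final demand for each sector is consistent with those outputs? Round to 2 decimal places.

I − A =
  [   0.85    -0.15    -0.15]
  [  -0.25     0.75    -0.35]
  [  -0.45     0.00     0.85]
d = (I − A) x:
  d_E = (+0.85)·725 + (-0.15)·900 + (-0.15)·550 = 398.75
  d_O = (-0.25)·725 + (+0.75)·900 + (-0.35)·550 = 301.25
  d_S = (-0.45)·725 + (+0.00)·900 + (+0.85)·550 = 141.25

d_E = 398.75, d_O = 301.25, d_S = 141.25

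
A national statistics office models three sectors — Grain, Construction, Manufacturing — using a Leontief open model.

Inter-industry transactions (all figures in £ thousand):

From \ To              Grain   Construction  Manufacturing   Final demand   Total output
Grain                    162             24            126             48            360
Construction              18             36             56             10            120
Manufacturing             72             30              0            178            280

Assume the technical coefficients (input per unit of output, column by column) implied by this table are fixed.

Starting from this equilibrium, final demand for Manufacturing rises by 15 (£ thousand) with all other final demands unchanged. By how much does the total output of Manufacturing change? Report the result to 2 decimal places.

Technical coefficients a_ij = z_ij / X_j:
  a_11 = 162/360 = 0.45, a_21 = 18/360 = 0.05, a_31 = 72/360 = 0.20
  a_12 = 24/120 = 0.20, a_22 = 36/120 = 0.30, a_32 = 30/120 = 0.25
  a_13 = 126/280 = 0.45, a_23 = 56/280 = 0.20, a_33 = 0/280 = 0.00
I − A =
  [   0.55    -0.20    -0.45]
  [  -0.05     0.70    -0.20]
  [  -0.20    -0.25     1.00]
Cofactors of I−A, C_ij = (−1)^(i+j)·(minor ij) (rows/columns in the sector order above):
  C_11 = (0.70)(1.00) − (-0.20)(-0.25) = 0.6500
  C_12 = −[(-0.05)(1.00) − (-0.20)(-0.20)] = 0.0900
  C_13 = (-0.05)(-0.25) − (0.70)(-0.20) = 0.1525
  C_21 = −[(-0.20)(1.00) − (-0.45)(-0.25)] = 0.3125
  C_22 = (0.55)(1.00) − (-0.45)(-0.20) = 0.4600
  C_23 = −[(0.55)(-0.25) − (-0.20)(-0.20)] = 0.1775
  C_31 = (-0.20)(-0.20) − (-0.45)(0.70) = 0.3550
  C_32 = −[(0.55)(-0.20) − (-0.45)(-0.05)] = 0.1325
  C_33 = (0.55)(0.70) − (-0.20)(-0.05) = 0.3750
det(I−A) = Σ_j (I−A)_1j·C_1j = (0.55)(0.6500) + (-0.20)(0.0900) + (-0.45)(0.1525) = 0.270875
adj(I−A) = Cᵀ =
  [ 0.6500   0.3125   0.3550]
  [ 0.0900   0.4600   0.1325]
  [ 0.1525   0.1775   0.3750]
(I − A)⁻¹ = adj(I−A) / det(I−A) ≈
  [   2.3996     1.1537     1.3106]
  [   0.3323     1.6982     0.4892]
  [   0.5630     0.6553     1.3844]
Δx = (I − A)⁻¹ Δd with Δd having +15 in the Manufacturing component and 0 elsewhere.
So Δx_3 = L_33 · (+15), where L_33 = adj(I−A)_33 / det(I−A) = 0.3750 / 0.270875.
Δx_3 = 0.3750 × (+15) / 0.270875 = 5.625 / 0.270875 ≈ 20.77.

Δx_3 = 20.77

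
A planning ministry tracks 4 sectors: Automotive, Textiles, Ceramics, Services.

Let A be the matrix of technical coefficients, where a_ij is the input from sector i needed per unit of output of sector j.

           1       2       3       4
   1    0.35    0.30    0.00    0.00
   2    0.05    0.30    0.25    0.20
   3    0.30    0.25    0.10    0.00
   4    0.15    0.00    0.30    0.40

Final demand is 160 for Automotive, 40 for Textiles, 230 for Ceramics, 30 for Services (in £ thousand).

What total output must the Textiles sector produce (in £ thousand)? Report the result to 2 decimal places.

x_2 = 383.43

I − A =
  [   0.65    -0.30     0.00     0.00]
  [  -0.05     0.70    -0.25    -0.20]
  [  -0.30    -0.25     0.90     0.00]
  [  -0.15     0.00    -0.30     0.60]
Compute the cofactors C_ij = (−1)^(i+j)·(3×3 minor ij) of I−A; the adjugate is their transpose:
adj(I−A) = Cᵀ =
  [ 0.325500   0.162000   0.063000   0.054000]
  [ 0.117000   0.351000   0.136500   0.117000]
  [ 0.141000   0.151500   0.255000   0.050500]
  [ 0.151875   0.116250   0.143250   0.332875]
det(I−A) = Σ_j (I−A)_1j·C_1j = (0.65)(0.325500) + (-0.30)(0.117000) + (0.00)(0.141000) + (0.00)(0.151875) = 0.176475
(I − A)⁻¹ = adj(I−A) / det(I−A) ≈
  [   1.8445     0.9180     0.3570     0.3060]
  [   0.6630     1.9890     0.7735     0.6630]
  [   0.7990     0.8585     1.4450     0.2862]
  [   0.8606     0.6587     0.8117     1.8862]
x = (I − A)⁻¹ d = adj(I−A)·d / det(I−A), with det(I−A) = 0.176475:
  x_1 = (0.325500·160 + 0.162000·40 + 0.063000·230 + 0.054000·30) / 0.176475 = 74.67 / 0.176475 ≈ 423.12
  x_2 = (0.117000·160 + 0.351000·40 + 0.136500·230 + 0.117000·30) / 0.176475 = 67.665 / 0.176475 ≈ 383.43
  x_3 = (0.141000·160 + 0.151500·40 + 0.255000·230 + 0.050500·30) / 0.176475 = 88.785 / 0.176475 ≈ 503.10
  x_4 = (0.151875·160 + 0.116250·40 + 0.143250·230 + 0.332875·30) / 0.176475 = 71.88375 / 0.176475 ≈ 407.33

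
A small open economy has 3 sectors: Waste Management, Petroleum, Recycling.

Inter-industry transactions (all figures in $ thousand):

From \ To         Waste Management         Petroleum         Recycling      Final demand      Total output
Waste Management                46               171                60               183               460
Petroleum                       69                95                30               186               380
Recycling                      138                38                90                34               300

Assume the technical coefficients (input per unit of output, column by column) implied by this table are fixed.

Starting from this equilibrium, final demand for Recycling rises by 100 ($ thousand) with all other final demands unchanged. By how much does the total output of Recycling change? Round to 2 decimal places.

Technical coefficients a_ij = z_ij / X_j:
  a_WW = 46/460 = 0.10, a_PW = 69/460 = 0.15, a_RW = 138/460 = 0.30
  a_WP = 171/380 = 0.45, a_PP = 95/380 = 0.25, a_RP = 38/380 = 0.10
  a_WR = 60/300 = 0.20, a_PR = 30/300 = 0.10, a_RR = 90/300 = 0.30
I − A =
  [   0.90    -0.45    -0.20]
  [  -0.15     0.75    -0.10]
  [  -0.30    -0.10     0.70]
Cofactors of I−A, C_ij = (−1)^(i+j)·(minor ij) (rows/columns in the sector order above):
  C_11 = (0.75)(0.70) − (-0.10)(-0.10) = 0.5150
  C_12 = −[(-0.15)(0.70) − (-0.10)(-0.30)] = 0.1350
  C_13 = (-0.15)(-0.10) − (0.75)(-0.30) = 0.2400
  C_21 = −[(-0.45)(0.70) − (-0.20)(-0.10)] = 0.3350
  C_22 = (0.90)(0.70) − (-0.20)(-0.30) = 0.5700
  C_23 = −[(0.90)(-0.10) − (-0.45)(-0.30)] = 0.2250
  C_31 = (-0.45)(-0.10) − (-0.20)(0.75) = 0.1950
  C_32 = −[(0.90)(-0.10) − (-0.20)(-0.15)] = 0.1200
  C_33 = (0.90)(0.75) − (-0.45)(-0.15) = 0.6075
det(I−A) = Σ_j (I−A)_1j·C_1j = (0.90)(0.5150) + (-0.45)(0.1350) + (-0.20)(0.2400) = 0.35475
adj(I−A) = Cᵀ =
  [ 0.5150   0.3350   0.1950]
  [ 0.1350   0.5700   0.1200]
  [ 0.2400   0.2250   0.6075]
(I − A)⁻¹ = adj(I−A) / det(I−A) ≈
  [   1.4517     0.9443     0.5497]
  [   0.3805     1.6068     0.3383]
  [   0.6765     0.6342     1.7125]
Δx = (I − A)⁻¹ Δd with Δd having +100 in the Recycling component and 0 elsewhere.
So Δx_R = L_RR · (+100), where L_RR = adj(I−A)_RR / det(I−A) = 0.6075 / 0.35475.
Δx_R = 0.6075 × (+100) / 0.35475 = 60.75 / 0.35475 ≈ 171.25.

Δx_R = 171.25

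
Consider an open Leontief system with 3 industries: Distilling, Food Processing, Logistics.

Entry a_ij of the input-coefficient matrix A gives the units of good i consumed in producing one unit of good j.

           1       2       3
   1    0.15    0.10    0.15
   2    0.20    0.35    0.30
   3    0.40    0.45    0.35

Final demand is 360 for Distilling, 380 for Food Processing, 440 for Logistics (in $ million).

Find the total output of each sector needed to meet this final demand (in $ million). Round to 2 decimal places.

x_1 = 1258.13, x_2 = 2412.28, x_3 = 3121.20

I − A =
  [   0.85    -0.10    -0.15]
  [  -0.20     0.65    -0.30]
  [  -0.40    -0.45     0.65]
Cofactors of I−A, C_ij = (−1)^(i+j)·(minor ij) (rows/columns in the sector order above):
  C_11 = (0.65)(0.65) − (-0.30)(-0.45) = 0.2875
  C_12 = −[(-0.20)(0.65) − (-0.30)(-0.40)] = 0.2500
  C_13 = (-0.20)(-0.45) − (0.65)(-0.40) = 0.3500
  C_21 = −[(-0.10)(0.65) − (-0.15)(-0.45)] = 0.1325
  C_22 = (0.85)(0.65) − (-0.15)(-0.40) = 0.4925
  C_23 = −[(0.85)(-0.45) − (-0.10)(-0.40)] = 0.4225
  C_31 = (-0.10)(-0.30) − (-0.15)(0.65) = 0.1275
  C_32 = −[(0.85)(-0.30) − (-0.15)(-0.20)] = 0.2850
  C_33 = (0.85)(0.65) − (-0.10)(-0.20) = 0.5325
det(I−A) = Σ_j (I−A)_1j·C_1j = (0.85)(0.2875) + (-0.10)(0.2500) + (-0.15)(0.3500) = 0.166875
adj(I−A) = Cᵀ =
  [ 0.2875   0.1325   0.1275]
  [ 0.2500   0.4925   0.2850]
  [ 0.3500   0.4225   0.5325]
(I − A)⁻¹ = adj(I−A) / det(I−A) ≈
  [   1.7228     0.7940     0.7640]
  [   1.4981     2.9513     1.7079]
  [   2.0974     2.5318     3.1910]
x = (I − A)⁻¹ d = adj(I−A)·d / det(I−A), with det(I−A) = 0.166875:
  x_1 = (0.2875·360 + 0.1325·380 + 0.1275·440) / 0.166875 = 209.95 / 0.166875 ≈ 1258.13
  x_2 = (0.2500·360 + 0.4925·380 + 0.2850·440) / 0.166875 = 402.55 / 0.166875 ≈ 2412.28
  x_3 = (0.3500·360 + 0.4225·380 + 0.5325·440) / 0.166875 = 520.85 / 0.166875 ≈ 3121.20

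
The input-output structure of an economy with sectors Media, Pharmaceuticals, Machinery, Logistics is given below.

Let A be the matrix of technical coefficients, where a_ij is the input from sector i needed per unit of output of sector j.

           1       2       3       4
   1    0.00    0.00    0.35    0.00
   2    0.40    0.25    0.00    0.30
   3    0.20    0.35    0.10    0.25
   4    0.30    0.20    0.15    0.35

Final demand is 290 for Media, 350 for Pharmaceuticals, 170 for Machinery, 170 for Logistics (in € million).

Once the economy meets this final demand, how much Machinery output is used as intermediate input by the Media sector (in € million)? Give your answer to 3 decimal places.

z_31 = 145.565

I − A =
  [   1.00     0.00    -0.35     0.00]
  [  -0.40     0.75     0.00    -0.30]
  [  -0.20    -0.35     0.90    -0.25]
  [  -0.30    -0.20    -0.15     0.65]
Compute the cofactors C_ij = (−1)^(i+j)·(3×3 minor ij) of I−A; the adjugate is their transpose:
adj(I−A) = Cᵀ =
  [ 0.340875   0.097125   0.149625   0.102375]
  [ 0.309000   0.475750   0.167500   0.284000]
  [ 0.284250   0.277500   0.427500   0.292500]
  [ 0.318000   0.255250   0.219250   0.573500]
det(I−A) = Σ_j (I−A)_1j·C_1j = (1.00)(0.340875) + (0.00)(0.309000) + (-0.35)(0.284250) + (0.00)(0.318000) = 0.2413875
(I − A)⁻¹ = adj(I−A) / det(I−A) ≈
  [   1.4121     0.4024     0.6199     0.4241]
  [   1.2801     1.9709     0.6939     1.1765]
  [   1.1776     1.1496     1.7710     1.2117]
  [   1.3174     1.0574     0.9083     2.3758]
First solve x = (I − A)⁻¹ d = adj(I−A)·d / det(I−A); in particular x_1 = (0.340875·290 + 0.097125·350 + 0.149625·170 + 0.102375·170) / 0.2413875 = 175.6875 / 0.2413875 ≈ 727.82352.
Intermediate flow from 3 to 1: z_31 = a_31 · x_1 = 0.20 × 175.6875 / 0.2413875 = 35.1375 / 0.2413875 ≈ 145.565.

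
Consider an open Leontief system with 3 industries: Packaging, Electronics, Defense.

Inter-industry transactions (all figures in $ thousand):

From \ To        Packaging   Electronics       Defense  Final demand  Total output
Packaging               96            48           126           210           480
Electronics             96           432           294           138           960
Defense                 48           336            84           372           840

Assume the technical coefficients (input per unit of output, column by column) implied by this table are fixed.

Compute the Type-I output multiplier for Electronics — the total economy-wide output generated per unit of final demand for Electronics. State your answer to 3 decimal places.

Technical coefficients a_ij = z_ij / X_j:
  a_PP = 96/480 = 0.20, a_EP = 96/480 = 0.20, a_DP = 48/480 = 0.10
  a_PE = 48/960 = 0.05, a_EE = 432/960 = 0.45, a_DE = 336/960 = 0.35
  a_PD = 126/840 = 0.15, a_ED = 294/840 = 0.35, a_DD = 84/840 = 0.10
I − A =
  [   0.80    -0.05    -0.15]
  [  -0.20     0.55    -0.35]
  [  -0.10    -0.35     0.90]
Cofactors of I−A, C_ij = (−1)^(i+j)·(minor ij) (rows/columns in the sector order above):
  C_11 = (0.55)(0.90) − (-0.35)(-0.35) = 0.3725
  C_12 = −[(-0.20)(0.90) − (-0.35)(-0.10)] = 0.2150
  C_13 = (-0.20)(-0.35) − (0.55)(-0.10) = 0.1250
  C_21 = −[(-0.05)(0.90) − (-0.15)(-0.35)] = 0.0975
  C_22 = (0.80)(0.90) − (-0.15)(-0.10) = 0.7050
  C_23 = −[(0.80)(-0.35) − (-0.05)(-0.10)] = 0.2850
  C_31 = (-0.05)(-0.35) − (-0.15)(0.55) = 0.1000
  C_32 = −[(0.80)(-0.35) − (-0.15)(-0.20)] = 0.3100
  C_33 = (0.80)(0.55) − (-0.05)(-0.20) = 0.4300
det(I−A) = Σ_j (I−A)_1j·C_1j = (0.80)(0.3725) + (-0.05)(0.2150) + (-0.15)(0.1250) = 0.2685
adj(I−A) = Cᵀ =
  [ 0.3725   0.0975   0.1000]
  [ 0.2150   0.7050   0.3100]
  [ 0.1250   0.2850   0.4300]
(I − A)⁻¹ = adj(I−A) / det(I−A) ≈
  [   1.3873     0.3631     0.3724]
  [   0.8007     2.6257     1.1546]
  [   0.4655     1.0615     1.6015]
The output multiplier for sector j is the column-j sum of the Leontief inverse (I − A)⁻¹ = adj(I−A) / det(I−A).
Column E of adj(I−A): (0.0975, 0.7050, 0.2850); det(I−A) = 0.2685.
m_E = (0.0975 + 0.7050 + 0.2850) / 0.2685 = 1.0875 / 0.2685 ≈ 4.050.

m_E = 4.050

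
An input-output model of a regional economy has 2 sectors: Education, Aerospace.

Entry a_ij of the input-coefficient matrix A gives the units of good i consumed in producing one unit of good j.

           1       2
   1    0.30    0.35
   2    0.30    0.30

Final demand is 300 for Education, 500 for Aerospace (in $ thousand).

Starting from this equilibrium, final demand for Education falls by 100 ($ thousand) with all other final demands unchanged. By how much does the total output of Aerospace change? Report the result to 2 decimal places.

I − A =
  [   0.70    -0.35]
  [  -0.30     0.70]
det(I−A) = (0.70)(0.70) − (-0.35)(-0.30) = 0.3850
adj(I−A) = [[0.70, 0.35], [0.30, 0.70]]
(I − A)⁻¹ = adj(I−A) / det(I−A) ≈
  [   1.8182     0.9091]
  [   0.7792     1.8182]
Δx = (I − A)⁻¹ Δd with Δd having -100 in the Education component and 0 elsewhere.
So Δx_2 = L_21 · (-100), where L_21 = adj(I−A)_21 / det(I−A) = 0.30 / 0.3850.
Δx_2 = 0.30 × (-100) / 0.3850 = -30.00 / 0.3850 ≈ -77.92.

Δx_2 = -77.92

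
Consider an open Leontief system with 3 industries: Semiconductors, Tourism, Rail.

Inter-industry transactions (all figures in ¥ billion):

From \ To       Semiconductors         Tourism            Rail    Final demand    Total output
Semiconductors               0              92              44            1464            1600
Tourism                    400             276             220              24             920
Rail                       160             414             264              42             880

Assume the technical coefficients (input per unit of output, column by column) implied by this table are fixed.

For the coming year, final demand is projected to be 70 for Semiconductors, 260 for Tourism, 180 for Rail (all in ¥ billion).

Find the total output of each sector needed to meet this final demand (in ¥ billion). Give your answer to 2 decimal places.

x_S = 175.89, x_T = 694.51, x_R = 728.74

Technical coefficients a_ij = z_ij / X_j:
  a_SS = 0/1600 = 0.00, a_TS = 400/1600 = 0.25, a_RS = 160/1600 = 0.10
  a_ST = 92/920 = 0.10, a_TT = 276/920 = 0.30, a_RT = 414/920 = 0.45
  a_SR = 44/880 = 0.05, a_TR = 220/880 = 0.25, a_RR = 264/880 = 0.30
I − A =
  [   1.00    -0.10    -0.05]
  [  -0.25     0.70    -0.25]
  [  -0.10    -0.45     0.70]
Cofactors of I−A, C_ij = (−1)^(i+j)·(minor ij) (rows/columns in the sector order above):
  C_11 = (0.70)(0.70) − (-0.25)(-0.45) = 0.3775
  C_12 = −[(-0.25)(0.70) − (-0.25)(-0.10)] = 0.2000
  C_13 = (-0.25)(-0.45) − (0.70)(-0.10) = 0.1825
  C_21 = −[(-0.10)(0.70) − (-0.05)(-0.45)] = 0.0925
  C_22 = (1.00)(0.70) − (-0.05)(-0.10) = 0.6950
  C_23 = −[(1.00)(-0.45) − (-0.10)(-0.10)] = 0.4600
  C_31 = (-0.10)(-0.25) − (-0.05)(0.70) = 0.0600
  C_32 = −[(1.00)(-0.25) − (-0.05)(-0.25)] = 0.2625
  C_33 = (1.00)(0.70) − (-0.10)(-0.25) = 0.6750
det(I−A) = Σ_j (I−A)_1j·C_1j = (1.00)(0.3775) + (-0.10)(0.2000) + (-0.05)(0.1825) = 0.348375
adj(I−A) = Cᵀ =
  [ 0.3775   0.0925   0.0600]
  [ 0.2000   0.6950   0.2625]
  [ 0.1825   0.4600   0.6750]
(I − A)⁻¹ = adj(I−A) / det(I−A) ≈
  [   1.0836     0.2655     0.1722]
  [   0.5741     1.9950     0.7535]
  [   0.5239     1.3204     1.9376]
x = (I − A)⁻¹ d = adj(I−A)·d / det(I−A), with det(I−A) = 0.348375:
  x_S = (0.3775·70 + 0.0925·260 + 0.0600·180) / 0.348375 = 61.275 / 0.348375 ≈ 175.89
  x_T = (0.2000·70 + 0.6950·260 + 0.2625·180) / 0.348375 = 241.95 / 0.348375 ≈ 694.51
  x_R = (0.1825·70 + 0.4600·260 + 0.6750·180) / 0.348375 = 253.875 / 0.348375 ≈ 728.74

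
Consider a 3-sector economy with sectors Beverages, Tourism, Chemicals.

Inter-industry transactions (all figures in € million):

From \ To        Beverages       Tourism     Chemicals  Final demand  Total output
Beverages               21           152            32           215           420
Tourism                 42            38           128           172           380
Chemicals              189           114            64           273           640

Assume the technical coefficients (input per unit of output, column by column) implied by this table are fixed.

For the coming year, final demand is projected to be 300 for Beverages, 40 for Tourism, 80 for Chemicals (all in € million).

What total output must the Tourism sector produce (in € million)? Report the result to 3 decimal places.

Technical coefficients a_ij = z_ij / X_j:
  a_11 = 21/420 = 0.05, a_21 = 42/420 = 0.10, a_31 = 189/420 = 0.45
  a_12 = 152/380 = 0.40, a_22 = 38/380 = 0.10, a_32 = 114/380 = 0.30
  a_13 = 32/640 = 0.05, a_23 = 128/640 = 0.20, a_33 = 64/640 = 0.10
I − A =
  [   0.95    -0.40    -0.05]
  [  -0.10     0.90    -0.20]
  [  -0.45    -0.30     0.90]
Cofactors of I−A, C_ij = (−1)^(i+j)·(minor ij) (rows/columns in the sector order above):
  C_11 = (0.90)(0.90) − (-0.20)(-0.30) = 0.7500
  C_12 = −[(-0.10)(0.90) − (-0.20)(-0.45)] = 0.1800
  C_13 = (-0.10)(-0.30) − (0.90)(-0.45) = 0.4350
  C_21 = −[(-0.40)(0.90) − (-0.05)(-0.30)] = 0.3750
  C_22 = (0.95)(0.90) − (-0.05)(-0.45) = 0.8325
  C_23 = −[(0.95)(-0.30) − (-0.40)(-0.45)] = 0.4650
  C_31 = (-0.40)(-0.20) − (-0.05)(0.90) = 0.1250
  C_32 = −[(0.95)(-0.20) − (-0.05)(-0.10)] = 0.1950
  C_33 = (0.95)(0.90) − (-0.40)(-0.10) = 0.8150
det(I−A) = Σ_j (I−A)_1j·C_1j = (0.95)(0.7500) + (-0.40)(0.1800) + (-0.05)(0.4350) = 0.61875
adj(I−A) = Cᵀ =
  [ 0.7500   0.3750   0.1250]
  [ 0.1800   0.8325   0.1950]
  [ 0.4350   0.4650   0.8150]
(I − A)⁻¹ = adj(I−A) / det(I−A) ≈
  [   1.2121     0.6061     0.2020]
  [   0.2909     1.3455     0.3152]
  [   0.7030     0.7515     1.3172]
x = (I − A)⁻¹ d = adj(I−A)·d / det(I−A), with det(I−A) = 0.61875:
  x_1 = (0.7500·300 + 0.3750·40 + 0.1250·80) / 0.61875 = 250.00 / 0.61875 ≈ 404.040
  x_2 = (0.1800·300 + 0.8325·40 + 0.1950·80) / 0.61875 = 102.90 / 0.61875 ≈ 166.303
  x_3 = (0.4350·300 + 0.4650·40 + 0.8150·80) / 0.61875 = 214.30 / 0.61875 ≈ 346.343

x_2 = 166.303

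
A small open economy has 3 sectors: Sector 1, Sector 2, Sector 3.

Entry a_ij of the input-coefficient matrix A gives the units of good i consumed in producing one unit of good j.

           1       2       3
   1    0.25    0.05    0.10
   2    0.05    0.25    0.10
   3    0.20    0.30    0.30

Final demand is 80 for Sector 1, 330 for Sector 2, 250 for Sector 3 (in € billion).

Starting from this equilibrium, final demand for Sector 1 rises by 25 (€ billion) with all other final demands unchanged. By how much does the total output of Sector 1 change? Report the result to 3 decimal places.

Δx_1 = 35.156

I − A =
  [   0.75    -0.05    -0.10]
  [  -0.05     0.75    -0.10]
  [  -0.20    -0.30     0.70]
Cofactors of I−A, C_ij = (−1)^(i+j)·(minor ij) (rows/columns in the sector order above):
  C_11 = (0.75)(0.70) − (-0.10)(-0.30) = 0.4950
  C_12 = −[(-0.05)(0.70) − (-0.10)(-0.20)] = 0.0550
  C_13 = (-0.05)(-0.30) − (0.75)(-0.20) = 0.1650
  C_21 = −[(-0.05)(0.70) − (-0.10)(-0.30)] = 0.0650
  C_22 = (0.75)(0.70) − (-0.10)(-0.20) = 0.5050
  C_23 = −[(0.75)(-0.30) − (-0.05)(-0.20)] = 0.2350
  C_31 = (-0.05)(-0.10) − (-0.10)(0.75) = 0.0800
  C_32 = −[(0.75)(-0.10) − (-0.10)(-0.05)] = 0.0800
  C_33 = (0.75)(0.75) − (-0.05)(-0.05) = 0.5600
det(I−A) = Σ_j (I−A)_1j·C_1j = (0.75)(0.4950) + (-0.05)(0.0550) + (-0.10)(0.1650) = 0.3520
adj(I−A) = Cᵀ =
  [ 0.4950   0.0650   0.0800]
  [ 0.0550   0.5050   0.0800]
  [ 0.1650   0.2350   0.5600]
(I − A)⁻¹ = adj(I−A) / det(I−A) ≈
  [   1.4063     0.1847     0.2273]
  [   0.1563     1.4347     0.2273]
  [   0.4688     0.6676     1.5909]
Δx = (I − A)⁻¹ Δd with Δd having +25 in the Sector 1 component and 0 elsewhere.
So Δx_1 = L_11 · (+25), where L_11 = adj(I−A)_11 / det(I−A) = 0.4950 / 0.3520.
Δx_1 = 0.4950 × (+25) / 0.3520 = 12.375 / 0.3520 ≈ 35.156.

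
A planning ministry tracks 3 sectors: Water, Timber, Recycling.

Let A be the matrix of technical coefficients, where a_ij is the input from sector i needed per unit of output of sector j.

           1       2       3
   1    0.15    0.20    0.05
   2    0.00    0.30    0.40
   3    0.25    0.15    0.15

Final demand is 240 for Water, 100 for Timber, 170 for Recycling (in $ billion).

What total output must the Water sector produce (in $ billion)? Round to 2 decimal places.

I − A =
  [   0.85    -0.20    -0.05]
  [   0.00     0.70    -0.40]
  [  -0.25    -0.15     0.85]
Cofactors of I−A, C_ij = (−1)^(i+j)·(minor ij) (rows/columns in the sector order above):
  C_11 = (0.70)(0.85) − (-0.40)(-0.15) = 0.5350
  C_12 = −[(0.00)(0.85) − (-0.40)(-0.25)] = 0.1000
  C_13 = (0.00)(-0.15) − (0.70)(-0.25) = 0.1750
  C_21 = −[(-0.20)(0.85) − (-0.05)(-0.15)] = 0.1775
  C_22 = (0.85)(0.85) − (-0.05)(-0.25) = 0.7100
  C_23 = −[(0.85)(-0.15) − (-0.20)(-0.25)] = 0.1775
  C_31 = (-0.20)(-0.40) − (-0.05)(0.70) = 0.1150
  C_32 = −[(0.85)(-0.40) − (-0.05)(0.00)] = 0.3400
  C_33 = (0.85)(0.70) − (-0.20)(0.00) = 0.5950
det(I−A) = Σ_j (I−A)_1j·C_1j = (0.85)(0.5350) + (-0.20)(0.1000) + (-0.05)(0.1750) = 0.4260
adj(I−A) = Cᵀ =
  [ 0.5350   0.1775   0.1150]
  [ 0.1000   0.7100   0.3400]
  [ 0.1750   0.1775   0.5950]
(I − A)⁻¹ = adj(I−A) / det(I−A) ≈
  [   1.2559     0.4167     0.2700]
  [   0.2347     1.6667     0.7981]
  [   0.4108     0.4167     1.3967]
x = (I − A)⁻¹ d = adj(I−A)·d / det(I−A), with det(I−A) = 0.4260:
  x_1 = (0.5350·240 + 0.1775·100 + 0.1150·170) / 0.4260 = 165.70 / 0.4260 ≈ 388.97
  x_2 = (0.1000·240 + 0.7100·100 + 0.3400·170) / 0.4260 = 152.80 / 0.4260 ≈ 358.69
  x_3 = (0.1750·240 + 0.1775·100 + 0.5950·170) / 0.4260 = 160.90 / 0.4260 ≈ 377.70

x_1 = 388.97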